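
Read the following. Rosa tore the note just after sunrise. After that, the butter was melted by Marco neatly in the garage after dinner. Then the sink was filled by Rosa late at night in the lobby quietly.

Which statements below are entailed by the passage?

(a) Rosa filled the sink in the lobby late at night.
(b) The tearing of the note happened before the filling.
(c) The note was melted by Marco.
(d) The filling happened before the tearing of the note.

(a), (b)

(a) Entailed — the original entails any weakening of itself; this just drops 'quietly'.
(b) Entailed — the narrative places the tearing before the filling.
(c) Not entailed — Marco melted the butter, not the note; the note belongs to the tearing event.
(d) Not entailed — the narrative places the tearing before the filling, not after.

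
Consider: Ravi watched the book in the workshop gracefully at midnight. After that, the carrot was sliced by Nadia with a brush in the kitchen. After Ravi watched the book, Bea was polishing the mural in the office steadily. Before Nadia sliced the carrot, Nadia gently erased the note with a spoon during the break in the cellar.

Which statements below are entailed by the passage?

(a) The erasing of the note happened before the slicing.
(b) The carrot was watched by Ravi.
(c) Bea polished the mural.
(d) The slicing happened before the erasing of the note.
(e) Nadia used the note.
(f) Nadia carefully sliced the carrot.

(a), (c)

(a) Entailed — the narrative places the erasing before the slicing.
(b) Not entailed — Ravi watched the book, not the carrot; the carrot belongs to the slicing event.
(c) Entailed — 'polish' is an activity; 'was polishing' entails that some polishing happened, so 'polished' holds.
(d) Not entailed — the narrative places the erasing before the slicing, not after.
(e) Not entailed — the note is the patient, not an instrument — Nadia used a spoon.
(f) Not entailed — 'carefully' adds information not in the original event.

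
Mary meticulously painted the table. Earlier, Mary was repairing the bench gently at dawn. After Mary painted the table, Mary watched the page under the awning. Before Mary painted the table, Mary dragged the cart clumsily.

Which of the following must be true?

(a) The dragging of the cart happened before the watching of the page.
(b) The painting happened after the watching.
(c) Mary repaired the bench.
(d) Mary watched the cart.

(a)

(a) Entailed — the narrative places the dragging before the watching.
(b) Not entailed — the narrative places the painting before the watching, not after.
(c) Not entailed — 'was repairing' is progressive on an accomplishment; it does not entail the completed 'repaired'.
(d) Not entailed — Mary watched the page, not the cart; the cart belongs to the dragging event.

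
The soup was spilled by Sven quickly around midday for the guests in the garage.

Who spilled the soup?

'Sven' marks the agent of the spilling event.

Sven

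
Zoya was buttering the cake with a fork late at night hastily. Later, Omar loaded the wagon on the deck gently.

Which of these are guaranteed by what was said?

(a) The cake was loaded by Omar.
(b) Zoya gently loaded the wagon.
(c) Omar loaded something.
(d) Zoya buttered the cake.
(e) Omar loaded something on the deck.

(c), (e)

(a) Not entailed — Omar loaded the wagon, not the cake; the cake belongs to the buttering event.
(b) Not entailed — the passage has Omar loading the wagon, not Zoya.
(c) Entailed — dropping 'on the deck', 'gently' and generalizing the patient leaves a sub-description the original still satisfies.
(d) Not entailed — 'was buttering' is progressive on an accomplishment; it does not entail the completed 'buttered'.
(e) Entailed — the original entails any weakening of itself; this just drops 'gently' and generalizes the patient.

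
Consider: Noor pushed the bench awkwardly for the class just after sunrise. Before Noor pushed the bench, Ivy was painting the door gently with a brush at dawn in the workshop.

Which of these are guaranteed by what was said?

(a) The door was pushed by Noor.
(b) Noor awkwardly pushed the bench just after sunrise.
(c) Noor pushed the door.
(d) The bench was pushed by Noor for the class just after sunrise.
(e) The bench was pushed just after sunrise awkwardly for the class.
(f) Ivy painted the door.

(b), (d), (e)

(a) Not entailed — Noor pushed the bench, not the door; the door belongs to the painting event.
(b) Entailed — the original entails any weakening of itself; this just drops 'for the class'.
(c) Not entailed — Noor pushed the bench, not the door; the door belongs to the painting event.
(d) Entailed — every conjunct here is already in the original pushing event.
(e) Entailed — this follows by dropping conjuncts from the pushing event's description.
(f) Not entailed — 'was painting' is progressive on an accomplishment; it does not entail the completed 'painted'.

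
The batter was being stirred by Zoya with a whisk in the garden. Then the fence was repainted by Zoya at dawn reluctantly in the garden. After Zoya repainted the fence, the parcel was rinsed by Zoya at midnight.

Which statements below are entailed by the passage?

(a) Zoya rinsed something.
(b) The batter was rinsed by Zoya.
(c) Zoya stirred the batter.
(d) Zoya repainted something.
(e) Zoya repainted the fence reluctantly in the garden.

(a), (c), (d), (e)

(a) Entailed — this follows by dropping conjuncts from the rinsing event's description.
(b) Not entailed — Zoya rinsed the parcel, not the batter; the batter belongs to the stirring event.
(c) Entailed — 'stir' is an activity; 'was stirring' entails that some stirring happened, so 'stirred' holds.
(d) Entailed — dropping 'reluctantly', 'in the garden', 'at dawn' and generalizing the patient leaves a sub-description the original still satisfies.
(e) Entailed — this follows by dropping conjuncts from the repainting event's description.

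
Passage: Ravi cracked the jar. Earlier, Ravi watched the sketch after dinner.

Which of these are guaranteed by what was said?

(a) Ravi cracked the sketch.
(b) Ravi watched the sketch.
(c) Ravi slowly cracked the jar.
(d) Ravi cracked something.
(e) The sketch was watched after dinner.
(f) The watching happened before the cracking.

(b), (d), (e), (f)

(a) Not entailed — Ravi cracked the jar, not the sketch; the sketch belongs to the watching event.
(b) Entailed — this follows by dropping conjuncts from the watching event's description.
(c) Not entailed — 'slowly' adds information not in the original event.
(d) Entailed — every conjunct here is already in the original cracking event.
(e) Entailed — generalizing the agent leaves a sub-description the original still satisfies.
(f) Entailed — the narrative places the watching before the cracking.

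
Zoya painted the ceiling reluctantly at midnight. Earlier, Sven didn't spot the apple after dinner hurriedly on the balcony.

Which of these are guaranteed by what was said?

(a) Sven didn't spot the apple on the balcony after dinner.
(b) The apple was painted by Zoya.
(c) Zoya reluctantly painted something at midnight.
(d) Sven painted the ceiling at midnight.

(a) Not entailed — dropping 'hurriedly' under negation is not valid — the original leaves open that Sven spotted the apple some other way.
(b) Not entailed — Zoya painted the ceiling, not the apple; the apple belongs to the spotting event.
(c) Entailed — generalizing the patient leaves a sub-description the original still satisfies.
(d) Not entailed — the passage has Zoya painting the ceiling, not Sven.

(c)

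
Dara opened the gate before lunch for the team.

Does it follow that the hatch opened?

no

Nothing is said about any hatch; only the gate is affected.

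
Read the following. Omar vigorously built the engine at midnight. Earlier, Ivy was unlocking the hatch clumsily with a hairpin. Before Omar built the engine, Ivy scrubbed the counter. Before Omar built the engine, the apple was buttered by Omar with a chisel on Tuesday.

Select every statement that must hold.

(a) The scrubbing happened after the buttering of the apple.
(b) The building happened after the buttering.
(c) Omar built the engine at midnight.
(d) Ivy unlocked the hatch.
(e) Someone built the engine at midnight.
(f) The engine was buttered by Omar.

(b), (c), (e)

(a) Not entailed — the narrative doesn't order the buttering relative to the scrubbing.
(b) Entailed — the narrative places the buttering before the building.
(c) Entailed — the original entails any weakening of itself; this just drops 'vigorously'.
(d) Not entailed — 'was unlocking' is progressive on an accomplishment; it does not entail the completed 'unlocked'.
(e) Entailed — every conjunct here is already in the original building event.
(f) Not entailed — Omar buttered the apple, not the engine; the engine belongs to the building event.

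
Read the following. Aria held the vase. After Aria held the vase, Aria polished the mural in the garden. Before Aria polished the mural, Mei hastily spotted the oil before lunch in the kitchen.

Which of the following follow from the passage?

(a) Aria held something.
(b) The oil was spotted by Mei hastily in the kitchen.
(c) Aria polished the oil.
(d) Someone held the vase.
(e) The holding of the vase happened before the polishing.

(a), (b), (d), (e)

(a) Entailed — generalizing the patient leaves a sub-description the original still satisfies.
(b) Entailed — this follows by dropping conjuncts from the spotting event's description.
(c) Not entailed — Aria polished the mural, not the oil; the oil belongs to the spotting event.
(d) Entailed — this follows by dropping conjuncts from the holding event's description.
(e) Entailed — the narrative places the holding before the polishing.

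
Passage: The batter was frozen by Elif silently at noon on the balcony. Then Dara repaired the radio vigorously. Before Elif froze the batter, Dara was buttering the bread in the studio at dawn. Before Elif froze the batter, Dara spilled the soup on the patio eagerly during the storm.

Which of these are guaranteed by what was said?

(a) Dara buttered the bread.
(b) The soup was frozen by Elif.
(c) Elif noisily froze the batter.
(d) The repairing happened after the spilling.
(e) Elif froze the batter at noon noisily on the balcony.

(d)

(a) Not entailed — 'was buttering' is progressive on an accomplishment; it does not entail the completed 'buttered'.
(b) Not entailed — Elif froze the batter, not the soup; the soup belongs to the spilling event.
(c) Not entailed — 'noisily' adds a manner not in (and inconsistent with) the original.
(d) Entailed — the narrative places the spilling before the repairing.
(e) Not entailed — 'noisily' adds a manner not in (and inconsistent with) the original.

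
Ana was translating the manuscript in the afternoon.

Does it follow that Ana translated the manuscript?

'was translating' is progressive; for an accomplishment like 'translate the manuscript', it doesn't entail completion.

no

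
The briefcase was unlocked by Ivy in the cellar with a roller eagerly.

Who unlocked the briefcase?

Ivy

'Ivy' marks the agent of the unlocking event.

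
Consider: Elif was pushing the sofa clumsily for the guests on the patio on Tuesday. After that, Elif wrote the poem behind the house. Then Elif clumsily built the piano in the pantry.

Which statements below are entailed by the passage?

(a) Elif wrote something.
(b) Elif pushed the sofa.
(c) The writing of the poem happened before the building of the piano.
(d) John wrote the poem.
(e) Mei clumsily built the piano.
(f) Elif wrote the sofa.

(a), (b), (c)

(a) Entailed — the original entails any weakening of itself; this just drops 'behind the house' and generalizes the patient.
(b) Entailed — 'push' is an activity; 'was pushing' entails that some pushing happened, so 'pushed' holds.
(c) Entailed — the narrative places the writing before the building.
(d) Not entailed — the passage has Elif writing the poem, not John.
(e) Not entailed — the passage has Elif building the piano, not Mei.
(f) Not entailed — Elif wrote the poem, not the sofa; the sofa belongs to the pushing event.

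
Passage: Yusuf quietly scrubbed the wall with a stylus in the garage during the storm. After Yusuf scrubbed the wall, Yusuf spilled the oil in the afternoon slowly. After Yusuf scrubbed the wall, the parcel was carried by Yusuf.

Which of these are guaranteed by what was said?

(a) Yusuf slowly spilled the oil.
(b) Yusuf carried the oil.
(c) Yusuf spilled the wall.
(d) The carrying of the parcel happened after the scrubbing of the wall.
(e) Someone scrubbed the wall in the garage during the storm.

(a) Entailed — this follows by dropping conjuncts from the spilling event's description.
(b) Not entailed — Yusuf carried the parcel, not the oil; the oil belongs to the spilling event.
(c) Not entailed — Yusuf spilled the oil, not the wall; the wall belongs to the scrubbing event.
(d) Entailed — the narrative places the scrubbing before the carrying.
(e) Entailed — the original entails any weakening of itself; this just drops 'quietly', 'with a stylus' and generalizes the agent.

(a), (d), (e)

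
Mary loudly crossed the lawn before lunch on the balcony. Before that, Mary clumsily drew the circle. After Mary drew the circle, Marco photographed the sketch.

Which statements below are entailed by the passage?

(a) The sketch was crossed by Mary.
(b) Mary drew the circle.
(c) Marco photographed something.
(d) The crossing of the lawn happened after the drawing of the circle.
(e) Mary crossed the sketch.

(a) Not entailed — Mary crossed the lawn, not the sketch; the sketch belongs to the photographing event.
(b) Entailed — every conjunct here is already in the original drawing event.
(c) Entailed — this follows by dropping conjuncts from the photographing event's description.
(d) Entailed — the narrative places the drawing before the crossing.
(e) Not entailed — Mary crossed the lawn, not the sketch; the sketch belongs to the photographing event.

(b), (c), (d)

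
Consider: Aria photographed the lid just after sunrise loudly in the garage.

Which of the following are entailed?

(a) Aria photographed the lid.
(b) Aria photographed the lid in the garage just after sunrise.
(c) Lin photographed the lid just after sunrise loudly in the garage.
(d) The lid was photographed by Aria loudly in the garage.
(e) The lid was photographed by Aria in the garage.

(a) Entailed — the original entails any weakening of itself; this just drops 'just after sunrise', 'in the garage', 'loudly'.
(b) Entailed — every conjunct here is already in the original photographing event.
(c) Not entailed — the passage has Aria photographing the lid, not Lin.
(d) Entailed — every conjunct here is already in the original photographing event.
(e) Entailed — every conjunct here is already in the original photographing event.

(a), (b), (d), (e)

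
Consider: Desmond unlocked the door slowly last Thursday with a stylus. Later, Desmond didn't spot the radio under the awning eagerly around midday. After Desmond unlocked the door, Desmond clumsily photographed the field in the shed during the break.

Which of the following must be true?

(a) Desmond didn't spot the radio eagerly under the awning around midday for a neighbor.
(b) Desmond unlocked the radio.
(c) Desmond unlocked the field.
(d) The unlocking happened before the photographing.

(a) Entailed — under negation, adding a further restriction is entailed: if no such spotting event occurred, none occurred for a neighbor either.
(b) Not entailed — Desmond unlocked the door, not the radio; the radio belongs to the spotting event.
(c) Not entailed — Desmond unlocked the door, not the field; the field belongs to the photographing event.
(d) Entailed — the narrative places the unlocking before the photographing.

(a), (d)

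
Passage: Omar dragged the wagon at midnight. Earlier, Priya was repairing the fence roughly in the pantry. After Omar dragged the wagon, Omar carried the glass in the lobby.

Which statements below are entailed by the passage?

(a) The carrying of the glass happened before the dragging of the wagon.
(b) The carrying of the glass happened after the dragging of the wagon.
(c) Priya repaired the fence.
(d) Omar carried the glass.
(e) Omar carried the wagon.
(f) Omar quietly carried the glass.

(a) Not entailed — the narrative places the dragging before the carrying, not after.
(b) Entailed — the narrative places the dragging before the carrying.
(c) Not entailed — 'was repairing' is progressive on an accomplishment; it does not entail the completed 'repaired'.
(d) Entailed — the original entails any weakening of itself; this just drops 'in the lobby'.
(e) Not entailed — Omar carried the glass, not the wagon; the wagon belongs to the dragging event.
(f) Not entailed — 'quietly' adds information not in the original event.

(b), (d)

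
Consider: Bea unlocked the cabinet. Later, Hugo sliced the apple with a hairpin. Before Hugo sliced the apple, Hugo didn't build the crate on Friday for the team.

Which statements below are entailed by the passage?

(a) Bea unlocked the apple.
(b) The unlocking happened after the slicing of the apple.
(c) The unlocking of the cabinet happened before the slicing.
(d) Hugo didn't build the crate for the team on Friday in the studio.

(a) Not entailed — Bea unlocked the cabinet, not the apple; the apple belongs to the slicing event.
(b) Not entailed — the narrative places the unlocking before the slicing, not after.
(c) Entailed — the narrative places the unlocking before the slicing.
(d) Entailed — under negation, adding a further restriction is entailed: if no such building event occurred, none occurred in the studio either.

(c), (d)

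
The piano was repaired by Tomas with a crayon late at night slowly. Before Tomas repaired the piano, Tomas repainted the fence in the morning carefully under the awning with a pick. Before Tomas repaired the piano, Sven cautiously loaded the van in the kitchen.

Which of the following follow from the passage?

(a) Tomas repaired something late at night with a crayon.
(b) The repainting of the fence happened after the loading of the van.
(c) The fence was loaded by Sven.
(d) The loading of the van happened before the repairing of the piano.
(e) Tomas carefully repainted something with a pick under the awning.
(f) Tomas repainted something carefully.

(a), (d), (e), (f)

(a) Entailed — this follows by dropping conjuncts from the repairing event's description.
(b) Not entailed — the narrative doesn't order the loading relative to the repainting.
(c) Not entailed — Sven loaded the van, not the fence; the fence belongs to the repainting event.
(d) Entailed — the narrative places the loading before the repairing.
(e) Entailed — dropping 'in the morning' and generalizing the patient leaves a sub-description the original still satisfies.
(f) Entailed — this follows by dropping conjuncts from the repainting event's description.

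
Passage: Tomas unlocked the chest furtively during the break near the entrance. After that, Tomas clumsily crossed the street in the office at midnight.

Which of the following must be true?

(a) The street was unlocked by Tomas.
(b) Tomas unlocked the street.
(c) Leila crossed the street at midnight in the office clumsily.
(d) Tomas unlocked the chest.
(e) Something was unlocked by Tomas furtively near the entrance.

(d), (e)

(a) Not entailed — Tomas unlocked the chest, not the street; the street belongs to the crossing event.
(b) Not entailed — Tomas unlocked the chest, not the street; the street belongs to the crossing event.
(c) Not entailed — the passage has Tomas crossing the street, not Leila.
(d) Entailed — this follows by dropping conjuncts from the unlocking event's description.
(e) Entailed — dropping 'during the break' and generalizing the patient leaves a sub-description the original still satisfies.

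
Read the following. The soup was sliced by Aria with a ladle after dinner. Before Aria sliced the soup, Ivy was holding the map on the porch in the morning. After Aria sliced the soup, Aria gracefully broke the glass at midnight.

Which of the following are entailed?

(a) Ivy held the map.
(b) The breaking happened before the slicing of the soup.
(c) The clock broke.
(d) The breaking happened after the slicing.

(a) Entailed — 'hold' is an activity; 'was holding' entails that some holding happened, so 'held' holds.
(b) Not entailed — the narrative places the slicing before the breaking, not after.
(c) Not entailed — the glass is what broke, not the clock.
(d) Entailed — the narrative places the slicing before the breaking.

(a), (d)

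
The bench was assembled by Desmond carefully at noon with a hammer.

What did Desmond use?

a hammer

'with a hammer' marks the instrument of the assembling event.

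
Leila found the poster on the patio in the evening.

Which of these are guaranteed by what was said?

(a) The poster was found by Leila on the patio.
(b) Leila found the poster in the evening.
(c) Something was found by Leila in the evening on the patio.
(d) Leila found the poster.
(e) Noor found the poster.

(a) Entailed — the original entails any weakening of itself; this just drops 'in the evening'.
(b) Entailed — the original entails any weakening of itself; this just drops 'on the patio'.
(c) Entailed — this follows by dropping conjuncts from the finding event's description.
(d) Entailed — this follows by dropping conjuncts from the finding event's description.
(e) Not entailed — the passage has Leila finding the poster, not Noor.

(a), (b), (c), (d)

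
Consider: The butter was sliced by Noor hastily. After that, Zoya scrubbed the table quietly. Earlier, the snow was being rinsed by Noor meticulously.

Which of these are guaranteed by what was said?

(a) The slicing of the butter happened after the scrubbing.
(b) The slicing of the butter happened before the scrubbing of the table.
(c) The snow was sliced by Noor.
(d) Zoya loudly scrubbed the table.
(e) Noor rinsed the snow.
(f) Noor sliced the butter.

(a) Not entailed — the narrative places the slicing before the scrubbing, not after.
(b) Entailed — the narrative places the slicing before the scrubbing.
(c) Not entailed — Noor sliced the butter, not the snow; the snow belongs to the rinsing event.
(d) Not entailed — 'loudly' adds a manner not in (and inconsistent with) the original.
(e) Entailed — 'rinse' is an activity; 'was rinsing' entails that some rinsing happened, so 'rinsed' holds.
(f) Entailed — this follows by dropping conjuncts from the slicing event's description.

(b), (e), (f)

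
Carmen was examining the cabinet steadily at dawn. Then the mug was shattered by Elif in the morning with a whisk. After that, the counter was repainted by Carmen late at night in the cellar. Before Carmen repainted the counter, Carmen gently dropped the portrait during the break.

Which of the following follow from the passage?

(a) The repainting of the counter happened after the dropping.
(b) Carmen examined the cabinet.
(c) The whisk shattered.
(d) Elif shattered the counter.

(a) Entailed — the narrative places the dropping before the repainting.
(b) Entailed — 'examine' is an activity; 'was examining' entails that some examining happened, so 'examined' holds.
(c) Not entailed — the mug is what shattered, not the whisk.
(d) Not entailed — Elif shattered the mug, not the counter; the counter belongs to the repainting event.

(a), (b)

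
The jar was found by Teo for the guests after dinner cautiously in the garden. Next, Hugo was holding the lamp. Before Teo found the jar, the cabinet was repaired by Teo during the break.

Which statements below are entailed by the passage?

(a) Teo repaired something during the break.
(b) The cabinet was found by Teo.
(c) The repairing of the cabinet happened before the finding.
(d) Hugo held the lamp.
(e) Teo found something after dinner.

(a) Entailed — the original entails any weakening of itself; this just generalizes the patient.
(b) Not entailed — Teo found the jar, not the cabinet; the cabinet belongs to the repairing event.
(c) Entailed — the narrative places the repairing before the finding.
(d) Entailed — 'hold' is an activity; 'was holding' entails that some holding happened, so 'held' holds.
(e) Entailed — every conjunct here is already in the original finding event.

(a), (c), (d), (e)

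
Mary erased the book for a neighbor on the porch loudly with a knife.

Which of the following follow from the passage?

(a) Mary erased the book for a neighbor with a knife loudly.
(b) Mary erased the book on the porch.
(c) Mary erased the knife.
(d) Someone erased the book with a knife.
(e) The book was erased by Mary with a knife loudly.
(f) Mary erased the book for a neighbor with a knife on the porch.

(a), (b), (d), (e), (f)

(a) Entailed — every conjunct here is already in the original erasing event.
(b) Entailed — the original entails any weakening of itself; this just drops 'with a knife', 'for a neighbor', 'loudly'.
(c) Not entailed — the knife is the instrument, not what was erased.
(d) Entailed — every conjunct here is already in the original erasing event.
(e) Entailed — dropping 'on the porch', 'for a neighbor' leaves a sub-description the original still satisfies.
(f) Entailed — this follows by dropping conjuncts from the erasing event's description.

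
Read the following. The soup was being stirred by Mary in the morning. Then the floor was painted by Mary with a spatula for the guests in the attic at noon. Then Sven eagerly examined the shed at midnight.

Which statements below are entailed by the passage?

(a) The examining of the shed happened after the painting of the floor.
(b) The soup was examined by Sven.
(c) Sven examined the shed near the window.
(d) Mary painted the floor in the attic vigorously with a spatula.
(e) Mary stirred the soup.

(a) Entailed — the narrative places the painting before the examining.
(b) Not entailed — Sven examined the shed, not the soup; the soup belongs to the stirring event.
(c) Not entailed — 'near the window' adds information not in the original event.
(d) Not entailed — 'vigorously' adds information not in the original event.
(e) Entailed — 'stir' is an activity; 'was stirring' entails that some stirring happened, so 'stirred' holds.

(a), (e)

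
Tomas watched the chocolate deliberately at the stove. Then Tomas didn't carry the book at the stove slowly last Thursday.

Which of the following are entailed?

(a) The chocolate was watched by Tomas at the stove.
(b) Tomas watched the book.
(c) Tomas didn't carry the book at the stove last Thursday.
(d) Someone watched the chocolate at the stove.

(a), (d)

(a) Entailed — the original entails any weakening of itself; this just drops 'deliberately'.
(b) Not entailed — Tomas watched the chocolate, not the book; the book belongs to the carrying event.
(c) Not entailed — dropping 'slowly' under negation is not valid — the original leaves open that Tomas carried the book some other way.
(d) Entailed — the original entails any weakening of itself; this just drops 'deliberately' and generalizes the agent.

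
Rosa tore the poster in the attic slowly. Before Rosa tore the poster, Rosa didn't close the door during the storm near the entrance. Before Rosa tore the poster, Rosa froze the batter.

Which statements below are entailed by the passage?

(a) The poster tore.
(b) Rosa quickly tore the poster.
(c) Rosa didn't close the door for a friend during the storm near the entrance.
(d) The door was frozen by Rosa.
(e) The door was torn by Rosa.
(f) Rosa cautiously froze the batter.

(a) Entailed — 'Rosa tore the poster' is causative; it entails the inchoative 'the poster tore'.
(b) Not entailed — 'quickly' adds a manner not in (and inconsistent with) the original.
(c) Entailed — under negation, adding a further restriction is entailed: if no such closing event occurred, none occurred for a friend either.
(d) Not entailed — Rosa froze the batter, not the door; the door belongs to the closing event.
(e) Not entailed — Rosa tore the poster, not the door; the door belongs to the closing event.
(f) Not entailed — 'cautiously' adds information not in the original event.

(a), (c)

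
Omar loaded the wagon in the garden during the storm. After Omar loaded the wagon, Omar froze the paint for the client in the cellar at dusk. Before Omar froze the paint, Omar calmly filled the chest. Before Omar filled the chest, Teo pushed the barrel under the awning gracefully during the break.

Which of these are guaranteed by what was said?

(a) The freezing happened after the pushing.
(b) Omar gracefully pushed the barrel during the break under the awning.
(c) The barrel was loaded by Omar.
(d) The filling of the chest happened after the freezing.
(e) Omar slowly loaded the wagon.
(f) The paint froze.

(a), (f)

(a) Entailed — the narrative places the pushing before the freezing.
(b) Not entailed — the passage has Teo pushing the barrel, not Omar.
(c) Not entailed — Omar loaded the wagon, not the barrel; the barrel belongs to the pushing event.
(d) Not entailed — the narrative places the filling before the freezing, not after.
(e) Not entailed — 'slowly' adds information not in the original event.
(f) Entailed — 'Omar froze the paint' is causative; it entails the inchoative 'the paint froze'.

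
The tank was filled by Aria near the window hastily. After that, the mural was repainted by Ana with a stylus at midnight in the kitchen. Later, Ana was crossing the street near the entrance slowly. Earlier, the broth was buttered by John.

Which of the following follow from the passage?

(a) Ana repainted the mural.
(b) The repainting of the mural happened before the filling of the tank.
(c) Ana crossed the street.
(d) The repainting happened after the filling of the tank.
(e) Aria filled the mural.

(a), (d)

(a) Entailed — this follows by dropping conjuncts from the repainting event's description.
(b) Not entailed — the narrative places the filling before the repainting, not after.
(c) Not entailed — 'was crossing' is progressive on an accomplishment; it does not entail the completed 'crossed'.
(d) Entailed — the narrative places the filling before the repainting.
(e) Not entailed — Aria filled the tank, not the mural; the mural belongs to the repainting event.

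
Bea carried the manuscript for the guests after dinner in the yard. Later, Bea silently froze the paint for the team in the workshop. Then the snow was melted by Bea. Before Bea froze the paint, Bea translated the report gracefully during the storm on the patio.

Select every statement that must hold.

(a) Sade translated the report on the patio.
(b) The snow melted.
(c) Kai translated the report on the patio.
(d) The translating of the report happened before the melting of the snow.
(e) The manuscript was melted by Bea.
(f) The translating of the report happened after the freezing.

(a) Not entailed — the passage has Bea translating the report, not Sade.
(b) Entailed — 'Bea melted the snow' is causative; it entails the inchoative 'the snow melted'.
(c) Not entailed — the passage has Bea translating the report, not Kai.
(d) Entailed — the narrative places the translating before the melting.
(e) Not entailed — Bea melted the snow, not the manuscript; the manuscript belongs to the carrying event.
(f) Not entailed — the narrative places the translating before the freezing, not after.

(b), (d)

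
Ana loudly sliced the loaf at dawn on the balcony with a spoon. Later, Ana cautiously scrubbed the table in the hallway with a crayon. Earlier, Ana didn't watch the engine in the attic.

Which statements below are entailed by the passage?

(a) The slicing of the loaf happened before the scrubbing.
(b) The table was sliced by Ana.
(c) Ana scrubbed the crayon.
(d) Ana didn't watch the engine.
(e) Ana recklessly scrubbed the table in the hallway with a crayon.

(a) Entailed — the narrative places the slicing before the scrubbing.
(b) Not entailed — Ana sliced the loaf, not the table; the table belongs to the scrubbing event.
(c) Not entailed — the crayon is the instrument, not what was scrubbed.
(d) Not entailed — dropping 'in the attic' under negation is not valid — the original leaves open that Ana watched the engine some other way.
(e) Not entailed — 'recklessly' adds a manner not in (and inconsistent with) the original.

(a)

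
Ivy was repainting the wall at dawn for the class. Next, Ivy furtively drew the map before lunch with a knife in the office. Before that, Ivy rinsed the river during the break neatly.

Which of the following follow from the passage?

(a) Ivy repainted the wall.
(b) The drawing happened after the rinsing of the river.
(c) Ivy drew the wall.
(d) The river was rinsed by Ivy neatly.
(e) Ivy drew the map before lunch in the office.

(a) Not entailed — 'was repainting' is progressive on an accomplishment; it does not entail the completed 'repainted'.
(b) Entailed — the narrative places the rinsing before the drawing.
(c) Not entailed — Ivy drew the map, not the wall; the wall belongs to the repainting event.
(d) Entailed — dropping 'during the break' leaves a sub-description the original still satisfies.
(e) Entailed — dropping 'furtively', 'with a knife' leaves a sub-description the original still satisfies.

(b), (d), (e)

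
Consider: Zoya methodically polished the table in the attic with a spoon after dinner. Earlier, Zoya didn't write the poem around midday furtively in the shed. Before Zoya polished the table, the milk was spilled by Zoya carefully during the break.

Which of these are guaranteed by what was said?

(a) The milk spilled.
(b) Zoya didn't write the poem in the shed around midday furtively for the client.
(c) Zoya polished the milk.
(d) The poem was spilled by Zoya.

(a) Entailed — 'Zoya spilled the milk' is causative; it entails the inchoative 'the milk spilled'.
(b) Entailed — under negation, adding a further restriction is entailed: if no such writing event occurred, none occurred for the client either.
(c) Not entailed — Zoya polished the table, not the milk; the milk belongs to the spilling event.
(d) Not entailed — Zoya spilled the milk, not the poem; the poem belongs to the writing event.

(a), (b)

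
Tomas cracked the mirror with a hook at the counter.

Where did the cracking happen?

'at the counter' marks the location of the cracking event.

at the counter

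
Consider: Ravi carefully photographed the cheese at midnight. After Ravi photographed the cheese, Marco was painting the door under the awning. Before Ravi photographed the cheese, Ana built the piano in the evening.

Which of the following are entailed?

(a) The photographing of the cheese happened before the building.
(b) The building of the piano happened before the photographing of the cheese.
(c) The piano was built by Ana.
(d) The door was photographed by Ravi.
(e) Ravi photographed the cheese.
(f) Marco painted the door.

(b), (c), (e)

(a) Not entailed — the narrative places the building before the photographing, not after.
(b) Entailed — the narrative places the building before the photographing.
(c) Entailed — every conjunct here is already in the original building event.
(d) Not entailed — Ravi photographed the cheese, not the door; the door belongs to the painting event.
(e) Entailed — this follows by dropping conjuncts from the photographing event's description.
(f) Not entailed — 'was painting' is progressive on an accomplishment; it does not entail the completed 'painted'.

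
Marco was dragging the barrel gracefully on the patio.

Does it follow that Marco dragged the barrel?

'drag' is atelic; if Marco was dragging the barrel, then Marco dragged the barrel (for some time).

yes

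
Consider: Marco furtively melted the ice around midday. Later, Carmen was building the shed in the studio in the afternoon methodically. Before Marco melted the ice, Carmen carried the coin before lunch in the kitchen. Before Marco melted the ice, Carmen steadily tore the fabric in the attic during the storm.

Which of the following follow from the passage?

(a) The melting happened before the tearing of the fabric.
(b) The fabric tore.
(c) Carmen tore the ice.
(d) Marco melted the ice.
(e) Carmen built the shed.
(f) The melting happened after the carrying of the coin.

(b), (d), (f)

(a) Not entailed — the narrative places the tearing before the melting, not after.
(b) Entailed — 'Carmen tore the fabric' is causative; it entails the inchoative 'the fabric tore'.
(c) Not entailed — Carmen tore the fabric, not the ice; the ice belongs to the melting event.
(d) Entailed — dropping 'furtively', 'around midday' leaves a sub-description the original still satisfies.
(e) Not entailed — 'was building' is progressive on an accomplishment; it does not entail the completed 'built'.
(f) Entailed — the narrative places the carrying before the melting.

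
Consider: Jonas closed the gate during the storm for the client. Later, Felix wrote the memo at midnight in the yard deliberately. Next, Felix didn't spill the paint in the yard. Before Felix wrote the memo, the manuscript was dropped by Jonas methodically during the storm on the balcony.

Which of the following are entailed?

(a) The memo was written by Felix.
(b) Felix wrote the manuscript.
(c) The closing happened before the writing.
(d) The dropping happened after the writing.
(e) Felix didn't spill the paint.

(a), (c)

(a) Entailed — this follows by dropping conjuncts from the writing event's description.
(b) Not entailed — Felix wrote the memo, not the manuscript; the manuscript belongs to the dropping event.
(c) Entailed — the narrative places the closing before the writing.
(d) Not entailed — the narrative places the dropping before the writing, not after.
(e) Not entailed — dropping 'in the yard' under negation is not valid — the original leaves open that Felix spilled the paint some other way.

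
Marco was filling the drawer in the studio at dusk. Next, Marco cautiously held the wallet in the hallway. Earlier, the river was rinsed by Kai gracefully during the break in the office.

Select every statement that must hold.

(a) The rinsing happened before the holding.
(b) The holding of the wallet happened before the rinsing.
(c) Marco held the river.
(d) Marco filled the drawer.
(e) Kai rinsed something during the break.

(a), (e)

(a) Entailed — the narrative places the rinsing before the holding.
(b) Not entailed — the narrative places the rinsing before the holding, not after.
(c) Not entailed — Marco held the wallet, not the river; the river belongs to the rinsing event.
(d) Not entailed — 'was filling' is progressive on an accomplishment; it does not entail the completed 'filled'.
(e) Entailed — dropping 'in the office', 'gracefully' and generalizing the patient leaves a sub-description the original still satisfies.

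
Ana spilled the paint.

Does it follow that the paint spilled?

'Ana spilled the paint' is the causative; it entails the inchoative 'the paint spilled'.

yes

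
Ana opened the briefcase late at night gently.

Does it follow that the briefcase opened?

yes

'Ana opened the briefcase' is the causative; it entails the inchoative 'the briefcase opened'.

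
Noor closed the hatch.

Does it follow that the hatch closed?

'Noor closed the hatch' is the causative; it entails the inchoative 'the hatch closed'.

yes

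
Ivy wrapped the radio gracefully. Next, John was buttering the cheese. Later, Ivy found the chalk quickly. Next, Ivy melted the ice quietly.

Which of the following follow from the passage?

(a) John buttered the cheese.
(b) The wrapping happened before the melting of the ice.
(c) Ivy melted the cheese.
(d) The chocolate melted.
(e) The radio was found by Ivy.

(b)

(a) Not entailed — 'was buttering' is progressive on an accomplishment; it does not entail the completed 'buttered'.
(b) Entailed — the narrative places the wrapping before the melting.
(c) Not entailed — Ivy melted the ice, not the cheese; the cheese belongs to the buttering event.
(d) Not entailed — the ice is what melted, not the chocolate.
(e) Not entailed — Ivy found the chalk, not the radio; the radio belongs to the wrapping event.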